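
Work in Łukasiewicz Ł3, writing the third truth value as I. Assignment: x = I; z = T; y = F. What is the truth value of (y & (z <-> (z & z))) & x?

z & z = T & T = T
z <-> (z & z) = T <-> T = T
y & (z <-> (z & z)) = F & T = F
(y & (z <-> (z & z))) & x = F & I = F

F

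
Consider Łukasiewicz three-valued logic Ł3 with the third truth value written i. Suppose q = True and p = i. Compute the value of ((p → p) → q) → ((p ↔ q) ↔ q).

p → p = i → i = True  [min(1, 1−½+½)]
(p → p) → q = True → True = True
p ↔ q = i ↔ True = i
(p ↔ q) ↔ q = i ↔ True = i
((p → p) → q) → ((p ↔ q) ↔ q) = True → i = i

i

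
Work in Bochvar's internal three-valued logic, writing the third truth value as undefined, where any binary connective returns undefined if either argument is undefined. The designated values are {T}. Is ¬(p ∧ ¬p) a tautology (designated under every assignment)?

Countermodel: p=undefined gives undefined, which is not designated.

No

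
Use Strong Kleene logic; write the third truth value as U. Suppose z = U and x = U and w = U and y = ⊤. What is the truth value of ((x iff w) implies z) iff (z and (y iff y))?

x iff w = U iff U = U
(x iff w) implies z = U implies U = U
y iff y = ⊤ iff ⊤ = ⊤
z and (y iff y) = U and ⊤ = U
((x iff w) implies z) iff (z and (y iff y)) = U iff U = U

U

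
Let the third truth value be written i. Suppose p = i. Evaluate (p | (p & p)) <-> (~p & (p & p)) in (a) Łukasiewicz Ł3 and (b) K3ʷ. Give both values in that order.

In Łukasiewicz Ł3: p & p = i & i = i
p | (p & p) = i | i = i
~p = ~i = i
p & p = i & i = i
~p & (p & p) = i & i = i
(p | (p & p)) <-> (~p & (p & p)) = i <-> i = true  [1 − |½−½|]
In K3ʷ: p & p = i & i = i
p | (p & p) = i | i = i
~p = ~i = i
p & p = i & i = i
~p & (p & p) = i & i = i
(p | (p & p)) <-> (~p & (p & p)) = i <-> i = i
They differ because Łukasiewicz Ł3 and K3ʷ treat i differently under the binary connectives.

true; i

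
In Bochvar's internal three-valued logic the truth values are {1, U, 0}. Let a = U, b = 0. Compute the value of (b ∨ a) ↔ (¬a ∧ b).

U

b ∨ a = 0 ∨ U = U
¬a = ¬U = U
¬a ∧ b = U ∧ 0 = U
(b ∨ a) ↔ (¬a ∧ b) = U ↔ U = U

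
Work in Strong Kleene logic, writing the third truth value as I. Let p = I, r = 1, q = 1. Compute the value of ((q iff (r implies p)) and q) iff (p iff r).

I

r implies p = 1 implies I = I  [not 1 or I]
q iff (r implies p) = 1 iff I = I
(q iff (r implies p)) and q = I and 1 = I
p iff r = I iff 1 = I
((q iff (r implies p)) and q) iff (p iff r) = I iff I = I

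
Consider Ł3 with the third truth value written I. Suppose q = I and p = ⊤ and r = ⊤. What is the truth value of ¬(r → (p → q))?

I

p → q = ⊤ → I = I
r → (p → q) = ⊤ → I = I
¬(r → (p → q)) = ¬I = I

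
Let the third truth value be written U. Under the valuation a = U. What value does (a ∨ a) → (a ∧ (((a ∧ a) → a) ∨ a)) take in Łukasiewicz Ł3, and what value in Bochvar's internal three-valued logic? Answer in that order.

In Łukasiewicz Ł3: a ∨ a = U ∨ U = U
a ∧ a = U ∧ U = U
(a ∧ a) → a = U → U = true  [min(1, 1−½+½)]
((a ∧ a) → a) ∨ a = true ∨ U = true
a ∧ (((a ∧ a) → a) ∨ a) = U ∧ true = U
(a ∨ a) → (a ∧ (((a ∧ a) → a) ∨ a)) = U → U = true
In Bochvar's internal three-valued logic: a ∨ a = U ∨ U = U
a ∧ a = U ∧ U = U
(a ∧ a) → a = U → U = U
((a ∧ a) → a) ∨ a = U ∨ U = U
a ∧ (((a ∧ a) → a) ∨ a) = U ∧ U = U
(a ∨ a) → (a ∧ (((a ∧ a) → a) ∨ a)) = U → U = U
They differ because Łukasiewicz Ł3 and Bochvar's internal three-valued logic treat U differently under the binary connectives.

true; U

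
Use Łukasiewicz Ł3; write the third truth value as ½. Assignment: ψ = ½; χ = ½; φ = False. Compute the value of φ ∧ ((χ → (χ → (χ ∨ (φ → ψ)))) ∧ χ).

φ → ψ = False → ½ = True  [min(1, 1−0+½)]
χ ∨ (φ → ψ) = ½ ∨ True = True
χ → (χ ∨ (φ → ψ)) = ½ → True = True
χ → (χ → (χ ∨ (φ → ψ))) = ½ → True = True
(χ → (χ → (χ ∨ (φ → ψ)))) ∧ χ = True ∧ ½ = ½
φ ∧ ((χ → (χ → (χ ∨ (φ → ψ)))) ∧ χ) = False ∧ ½ = False

False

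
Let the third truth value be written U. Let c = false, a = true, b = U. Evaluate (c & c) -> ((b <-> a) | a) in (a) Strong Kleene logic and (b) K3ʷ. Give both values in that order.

true; U

In Strong Kleene logic: c & c = false & false = false
b <-> a = U <-> true = U
(b <-> a) | a = U | true = true
(c & c) -> ((b <-> a) | a) = false -> true = true
In K3ʷ: c & c = false & false = false
b <-> a = U <-> true = U
(b <-> a) | a = U | true = U
(c & c) -> ((b <-> a) | a) = false -> U = U  [any arg is the third value ⇒ result is the third value]
They differ because Strong Kleene logic and K3ʷ treat U differently under the binary connectives.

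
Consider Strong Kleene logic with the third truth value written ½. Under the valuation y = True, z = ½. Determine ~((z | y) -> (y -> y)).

z | y = ½ | True = True
y -> y = True -> True = True
(z | y) -> (y -> y) = True -> True = True
~((z | y) -> (y -> y)) = ~True = False

False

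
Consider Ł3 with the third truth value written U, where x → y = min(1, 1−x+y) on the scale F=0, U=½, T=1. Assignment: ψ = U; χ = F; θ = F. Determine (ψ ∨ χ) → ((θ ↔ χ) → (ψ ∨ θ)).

ψ ∨ χ = U ∨ F = U
θ ↔ χ = F ↔ F = T
ψ ∨ θ = U ∨ F = U
(θ ↔ χ) → (ψ ∨ θ) = T → U = U  [min(1, 1−1+½)]
(ψ ∨ χ) → ((θ ↔ χ) → (ψ ∨ θ)) = U → U = T

T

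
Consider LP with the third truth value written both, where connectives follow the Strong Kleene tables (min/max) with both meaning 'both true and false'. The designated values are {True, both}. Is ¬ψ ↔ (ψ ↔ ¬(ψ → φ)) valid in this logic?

Countermodel: ψ=True, φ=False gives False, which is not designated.

No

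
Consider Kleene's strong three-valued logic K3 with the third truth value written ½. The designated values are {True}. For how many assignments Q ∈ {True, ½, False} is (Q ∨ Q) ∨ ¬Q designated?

Q=True: True ✓
Q=½: ½ ·
Q=False: True ✓

2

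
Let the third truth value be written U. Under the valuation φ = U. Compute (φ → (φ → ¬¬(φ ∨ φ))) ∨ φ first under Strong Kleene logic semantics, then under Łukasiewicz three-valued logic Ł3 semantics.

In Strong Kleene logic: φ ∨ φ = U ∨ U = U
¬(φ ∨ φ) = ¬U = U
¬¬(φ ∨ φ) = ¬U = U
φ → ¬¬(φ ∨ φ) = U → U = U  [¬U ∨ U]
φ → (φ → ¬¬(φ ∨ φ)) = U → U = U
(φ → (φ → ¬¬(φ ∨ φ))) ∨ φ = U ∨ U = U
In Łukasiewicz three-valued logic Ł3: φ ∨ φ = U ∨ U = U
¬(φ ∨ φ) = ¬U = U
¬¬(φ ∨ φ) = ¬U = U
φ → ¬¬(φ ∨ φ) = U → U = 1
φ → (φ → ¬¬(φ ∨ φ)) = U → 1 = 1
(φ → (φ → ¬¬(φ ∨ φ))) ∨ φ = 1 ∨ U = 1
They differ because Strong Kleene logic and Łukasiewicz three-valued logic Ł3 treat U differently under implication.

U; 1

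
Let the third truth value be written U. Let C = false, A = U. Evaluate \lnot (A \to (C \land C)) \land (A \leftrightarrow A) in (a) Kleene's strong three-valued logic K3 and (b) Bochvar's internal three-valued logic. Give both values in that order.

U; U

In Kleene's strong three-valued logic K3: C \land C = false \land false = false
A \to (C \land C) = U \to false = U
\lnot (A \to (C \land C)) = \lnot U = U
A \leftrightarrow A = U \leftrightarrow U = U
\lnot (A \to (C \land C)) \land (A \leftrightarrow A) = U \land U = U
In Bochvar's internal three-valued logic: C \land C = false \land false = false
A \to (C \land C) = U \to false = U
\lnot (A \to (C \land C)) = \lnot U = U
A \leftrightarrow A = U \leftrightarrow U = U
\lnot (A \to (C \land C)) \land (A \leftrightarrow A) = U \land U = U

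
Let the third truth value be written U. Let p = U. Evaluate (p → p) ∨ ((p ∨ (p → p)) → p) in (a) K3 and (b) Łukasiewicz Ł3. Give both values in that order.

U; ⊤

In K3: p → p = U → U = U  [¬U ∨ U]
p → p = U → U = U
p ∨ (p → p) = U ∨ U = U
(p ∨ (p → p)) → p = U → U = U
(p → p) ∨ ((p ∨ (p → p)) → p) = U ∨ U = U
In Łukasiewicz Ł3: p → p = U → U = ⊤
p → p = U → U = ⊤
p ∨ (p → p) = U ∨ ⊤ = ⊤
(p ∨ (p → p)) → p = ⊤ → U = U
(p → p) ∨ ((p ∨ (p → p)) → p) = ⊤ ∨ U = ⊤
They differ because K3 and Łukasiewicz Ł3 treat U differently under implication.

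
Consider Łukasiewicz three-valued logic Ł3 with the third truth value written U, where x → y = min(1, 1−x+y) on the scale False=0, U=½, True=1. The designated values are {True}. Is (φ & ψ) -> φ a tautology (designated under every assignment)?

Every assignment of φ, ψ over {True, U, False} gives a value in {True}.
In particular, with φ=U, ψ=U: (φ & ψ) -> φ = True.

Yes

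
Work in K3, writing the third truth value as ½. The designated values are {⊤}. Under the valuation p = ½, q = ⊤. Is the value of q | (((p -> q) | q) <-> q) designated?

Yes

p -> q = ½ -> ⊤ = ⊤
(p -> q) | q = ⊤ | ⊤ = ⊤
((p -> q) | q) <-> q = ⊤ <-> ⊤ = ⊤
q | (((p -> q) | q) <-> q) = ⊤ | ⊤ = ⊤
⊤ ∈ {⊤}.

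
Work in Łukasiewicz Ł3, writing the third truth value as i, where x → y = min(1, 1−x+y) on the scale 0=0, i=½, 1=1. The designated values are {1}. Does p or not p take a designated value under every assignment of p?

Countermodel: p=i gives i, which is not designated.

No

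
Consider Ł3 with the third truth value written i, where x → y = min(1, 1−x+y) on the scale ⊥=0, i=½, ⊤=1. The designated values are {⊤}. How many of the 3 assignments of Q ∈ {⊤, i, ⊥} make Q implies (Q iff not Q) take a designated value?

2

Q=⊤: ⊥ ·
Q=i: ⊤ ✓
Q=⊥: ⊤ ✓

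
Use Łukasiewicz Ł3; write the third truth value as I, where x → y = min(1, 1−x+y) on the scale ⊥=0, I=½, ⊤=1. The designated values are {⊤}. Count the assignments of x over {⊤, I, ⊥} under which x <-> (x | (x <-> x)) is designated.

x=⊤: ⊤ ✓
x=I: I ·
x=⊥: ⊥ ·

1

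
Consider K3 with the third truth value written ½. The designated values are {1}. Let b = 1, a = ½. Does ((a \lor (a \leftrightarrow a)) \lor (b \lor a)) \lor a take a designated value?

Yes

a \leftrightarrow a = ½ \leftrightarrow ½ = ½
a \lor (a \leftrightarrow a) = ½ \lor ½ = ½
b \lor a = 1 \lor ½ = 1
(a \lor (a \leftrightarrow a)) \lor (b \lor a) = ½ \lor 1 = 1
((a \lor (a \leftrightarrow a)) \lor (b \lor a)) \lor a = 1 \lor ½ = 1
1 ∈ {1}.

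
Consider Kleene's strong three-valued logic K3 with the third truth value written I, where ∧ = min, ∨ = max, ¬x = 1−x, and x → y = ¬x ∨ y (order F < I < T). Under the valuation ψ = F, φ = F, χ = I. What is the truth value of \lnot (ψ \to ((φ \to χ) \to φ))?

φ \to χ = F \to I = T
(φ \to χ) \to φ = T \to F = F
ψ \to ((φ \to χ) \to φ) = F \to F = T
\lnot (ψ \to ((φ \to χ) \to φ)) = \lnot T = F

F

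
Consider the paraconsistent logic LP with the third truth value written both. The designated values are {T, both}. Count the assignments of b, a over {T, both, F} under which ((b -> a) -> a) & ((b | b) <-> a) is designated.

Of the 9 assignments, 6 give a value in {T, both}.

6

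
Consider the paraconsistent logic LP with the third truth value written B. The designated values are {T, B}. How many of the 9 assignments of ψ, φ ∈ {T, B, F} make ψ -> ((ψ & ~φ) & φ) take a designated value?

7

Of the 9 assignments, 7 give a value in {T, B}.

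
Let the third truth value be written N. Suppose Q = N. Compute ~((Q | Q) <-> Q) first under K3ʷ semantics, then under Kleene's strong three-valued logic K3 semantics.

In K3ʷ: Q | Q = N | N = N
(Q | Q) <-> Q = N <-> N = N
~((Q | Q) <-> Q) = ~N = N
In Kleene's strong three-valued logic K3: Q | Q = N | N = N
(Q | Q) <-> Q = N <-> N = N
~((Q | Q) <-> Q) = ~N = N

N; N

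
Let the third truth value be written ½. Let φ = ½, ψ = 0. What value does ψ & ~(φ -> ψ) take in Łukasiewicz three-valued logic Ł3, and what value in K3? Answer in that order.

0; 0

In Łukasiewicz three-valued logic Ł3: φ -> ψ = ½ -> 0 = ½  [min(1, 1−½+0)]
~(φ -> ψ) = ~½ = ½
ψ & ~(φ -> ψ) = 0 & ½ = 0
In K3: φ -> ψ = ½ -> 0 = ½  [~½ | 0]
~(φ -> ψ) = ~½ = ½
ψ & ~(φ -> ψ) = 0 & ½ = 0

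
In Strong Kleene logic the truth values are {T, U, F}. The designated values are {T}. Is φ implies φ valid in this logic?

Countermodel: φ=U gives U, which is not designated.

No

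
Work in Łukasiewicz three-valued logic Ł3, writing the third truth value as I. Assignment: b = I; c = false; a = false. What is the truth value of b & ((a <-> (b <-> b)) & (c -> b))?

false

b <-> b = I <-> I = true
a <-> (b <-> b) = false <-> true = false
c -> b = false -> I = true
(a <-> (b <-> b)) & (c -> b) = false & true = false
b & ((a <-> (b <-> b)) & (c -> b)) = I & false = false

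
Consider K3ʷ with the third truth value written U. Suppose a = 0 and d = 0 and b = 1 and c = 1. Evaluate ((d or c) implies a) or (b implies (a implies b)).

1

d or c = 0 or 1 = 1
(d or c) implies a = 1 implies 0 = 0
a implies b = 0 implies 1 = 1
b implies (a implies b) = 1 implies 1 = 1
((d or c) implies a) or (b implies (a implies b)) = 0 or 1 = 1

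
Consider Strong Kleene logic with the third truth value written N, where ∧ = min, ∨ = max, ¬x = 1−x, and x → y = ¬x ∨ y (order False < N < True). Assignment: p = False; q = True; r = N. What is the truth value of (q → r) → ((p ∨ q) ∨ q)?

True

q → r = True → N = N
p ∨ q = False ∨ True = True
(p ∨ q) ∨ q = True ∨ True = True
(q → r) → ((p ∨ q) ∨ q) = N → True = True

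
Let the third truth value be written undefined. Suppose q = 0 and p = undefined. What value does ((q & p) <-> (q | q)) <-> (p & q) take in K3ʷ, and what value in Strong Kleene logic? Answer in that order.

undefined; 0

In K3ʷ: q & p = 0 & undefined = undefined
q | q = 0 | 0 = 0
(q & p) <-> (q | q) = undefined <-> 0 = undefined
p & q = undefined & 0 = undefined
((q & p) <-> (q | q)) <-> (p & q) = undefined <-> undefined = undefined
In Strong Kleene logic: q & p = 0 & undefined = 0
q | q = 0 | 0 = 0
(q & p) <-> (q | q) = 0 <-> 0 = 1
p & q = undefined & 0 = 0
((q & p) <-> (q | q)) <-> (p & q) = 1 <-> 0 = 0
They differ because K3ʷ and Strong Kleene logic treat undefined differently under the binary connectives.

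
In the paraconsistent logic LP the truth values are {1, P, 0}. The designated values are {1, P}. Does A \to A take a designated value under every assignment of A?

Every assignment of A over {1, P, 0} gives a value in {1, P}.
In particular, with A=P: A \to A = P.

Yes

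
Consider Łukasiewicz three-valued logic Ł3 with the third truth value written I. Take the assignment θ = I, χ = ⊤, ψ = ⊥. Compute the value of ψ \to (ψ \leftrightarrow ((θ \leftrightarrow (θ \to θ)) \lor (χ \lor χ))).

θ \to θ = I \to I = ⊤
θ \leftrightarrow (θ \to θ) = I \leftrightarrow ⊤ = I
χ \lor χ = ⊤ \lor ⊤ = ⊤
(θ \leftrightarrow (θ \to θ)) \lor (χ \lor χ) = I \lor ⊤ = ⊤
ψ \leftrightarrow ((θ \leftrightarrow (θ \to θ)) \lor (χ \lor χ)) = ⊥ \leftrightarrow ⊤ = ⊥
ψ \to (ψ \leftrightarrow ((θ \leftrightarrow (θ \to θ)) \lor (χ \lor χ))) = ⊥ \to ⊥ = ⊤

⊤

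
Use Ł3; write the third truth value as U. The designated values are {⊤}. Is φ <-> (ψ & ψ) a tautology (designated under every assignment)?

No

Countermodel: φ=⊤, ψ=U gives U, which is not designated.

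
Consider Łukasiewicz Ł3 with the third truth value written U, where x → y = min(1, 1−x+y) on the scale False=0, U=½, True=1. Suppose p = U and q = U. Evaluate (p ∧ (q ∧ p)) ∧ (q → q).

q ∧ p = U ∧ U = U
p ∧ (q ∧ p) = U ∧ U = U
q → q = U → U = True  [min(1, 1−½+½)]
(p ∧ (q ∧ p)) ∧ (q → q) = U ∧ True = U

U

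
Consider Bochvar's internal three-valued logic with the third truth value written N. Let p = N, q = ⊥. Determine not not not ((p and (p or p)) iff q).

p or p = N or N = N
p and (p or p) = N and N = N
(p and (p or p)) iff q = N iff ⊥ = N
not ((p and (p or p)) iff q) = not N = N
not not ((p and (p or p)) iff q) = not N = N
not not not ((p and (p or p)) iff q) = not N = N

N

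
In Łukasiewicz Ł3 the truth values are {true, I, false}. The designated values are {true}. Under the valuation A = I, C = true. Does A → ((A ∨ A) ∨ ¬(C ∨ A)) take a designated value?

Yes

A ∨ A = I ∨ I = I
C ∨ A = true ∨ I = true
¬(C ∨ A) = ¬true = false
(A ∨ A) ∨ ¬(C ∨ A) = I ∨ false = I
A → ((A ∨ A) ∨ ¬(C ∨ A)) = I → I = true
true ∈ {true}.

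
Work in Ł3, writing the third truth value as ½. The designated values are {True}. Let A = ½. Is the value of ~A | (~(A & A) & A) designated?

~A = ~½ = ½
A & A = ½ & ½ = ½
~(A & A) = ~½ = ½
~(A & A) & A = ½ & ½ = ½
~A | (~(A & A) & A) = ½ | ½ = ½
½ ∉ {True}.

No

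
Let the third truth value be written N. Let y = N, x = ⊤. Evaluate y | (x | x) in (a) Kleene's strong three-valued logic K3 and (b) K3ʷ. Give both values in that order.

In Kleene's strong three-valued logic K3: x | x = ⊤ | ⊤ = ⊤
y | (x | x) = N | ⊤ = ⊤
In K3ʷ: x | x = ⊤ | ⊤ = ⊤
y | (x | x) = N | ⊤ = N
They differ because Kleene's strong three-valued logic K3 and K3ʷ treat N differently under the binary connectives.

⊤; N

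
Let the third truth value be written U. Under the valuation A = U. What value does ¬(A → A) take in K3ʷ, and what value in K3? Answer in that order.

U; U

In K3ʷ: A → A = U → U = U  [any arg is the third value ⇒ result is the third value]
¬(A → A) = ¬U = U
In K3: A → A = U → U = U  [¬U ∨ U]
¬(A → A) = ¬U = U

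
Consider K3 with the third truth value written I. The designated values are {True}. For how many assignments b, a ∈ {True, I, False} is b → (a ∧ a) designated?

Of the 9 assignments, 5 give a value in {True}.

5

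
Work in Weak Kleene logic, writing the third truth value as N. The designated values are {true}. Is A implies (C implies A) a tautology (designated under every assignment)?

Countermodel: A=true, C=N gives N, which is not designated.

No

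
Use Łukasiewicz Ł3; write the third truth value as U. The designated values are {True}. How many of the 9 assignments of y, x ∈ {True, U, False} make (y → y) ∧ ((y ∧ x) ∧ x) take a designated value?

Designated under: (y=True, x=True).

1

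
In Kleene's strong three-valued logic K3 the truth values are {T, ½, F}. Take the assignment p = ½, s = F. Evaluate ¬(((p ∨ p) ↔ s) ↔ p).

p ∨ p = ½ ∨ ½ = ½
(p ∨ p) ↔ s = ½ ↔ F = ½
((p ∨ p) ↔ s) ↔ p = ½ ↔ ½ = ½
¬(((p ∨ p) ↔ s) ↔ p) = ¬½ = ½

½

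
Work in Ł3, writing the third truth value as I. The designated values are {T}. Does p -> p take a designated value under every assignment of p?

Yes

Every assignment of p over {T, I, F} gives a value in {T}.
In particular, with p=I: p -> p = T.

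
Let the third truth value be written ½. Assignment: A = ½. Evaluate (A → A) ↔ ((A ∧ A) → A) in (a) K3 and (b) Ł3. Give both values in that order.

In K3: A → A = ½ → ½ = ½
A ∧ A = ½ ∧ ½ = ½
(A ∧ A) → A = ½ → ½ = ½
(A → A) ↔ ((A ∧ A) → A) = ½ ↔ ½ = ½
In Ł3: A → A = ½ → ½ = true
A ∧ A = ½ ∧ ½ = ½
(A ∧ A) → A = ½ → ½ = true
(A → A) ↔ ((A ∧ A) → A) = true ↔ true = true
They differ because K3 and Ł3 treat ½ differently under implication.

½; true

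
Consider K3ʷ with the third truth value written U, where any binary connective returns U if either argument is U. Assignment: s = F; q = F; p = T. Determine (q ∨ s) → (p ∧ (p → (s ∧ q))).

T

q ∨ s = F ∨ F = F
s ∧ q = F ∧ F = F
p → (s ∧ q) = T → F = F
p ∧ (p → (s ∧ q)) = T ∧ F = F
(q ∨ s) → (p ∧ (p → (s ∧ q))) = F → F = T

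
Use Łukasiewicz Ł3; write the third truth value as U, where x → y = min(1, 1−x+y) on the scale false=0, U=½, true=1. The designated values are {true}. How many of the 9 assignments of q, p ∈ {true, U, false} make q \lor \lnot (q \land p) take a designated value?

7

Of the 9 assignments, 7 give a value in {true}.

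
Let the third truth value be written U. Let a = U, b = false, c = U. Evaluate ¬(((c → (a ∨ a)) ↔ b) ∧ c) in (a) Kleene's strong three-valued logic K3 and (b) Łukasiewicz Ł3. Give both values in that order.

U; true

In Kleene's strong three-valued logic K3: a ∨ a = U ∨ U = U
c → (a ∨ a) = U → U = U
(c → (a ∨ a)) ↔ b = U ↔ false = U
((c → (a ∨ a)) ↔ b) ∧ c = U ∧ U = U
¬(((c → (a ∨ a)) ↔ b) ∧ c) = ¬U = U
In Łukasiewicz Ł3: a ∨ a = U ∨ U = U
c → (a ∨ a) = U → U = true  [min(1, 1−½+½)]
(c → (a ∨ a)) ↔ b = true ↔ false = false
((c → (a ∨ a)) ↔ b) ∧ c = false ∧ U = false
¬(((c → (a ∨ a)) ↔ b) ∧ c) = ¬false = true
They differ because Kleene's strong three-valued logic K3 and Łukasiewicz Ł3 treat U differently under implication.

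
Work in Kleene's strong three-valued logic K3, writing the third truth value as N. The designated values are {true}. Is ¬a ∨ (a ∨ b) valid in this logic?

Countermodel: a=N, b=N gives N, which is not designated.

No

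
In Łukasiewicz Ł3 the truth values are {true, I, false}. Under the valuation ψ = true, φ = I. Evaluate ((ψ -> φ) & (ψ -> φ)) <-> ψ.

ψ -> φ = true -> I = I  [min(1, 1−1+½)]
ψ -> φ = true -> I = I
(ψ -> φ) & (ψ -> φ) = I & I = I
((ψ -> φ) & (ψ -> φ)) <-> ψ = I <-> true = I

I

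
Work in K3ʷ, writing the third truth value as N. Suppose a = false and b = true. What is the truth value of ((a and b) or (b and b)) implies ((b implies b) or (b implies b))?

a and b = false and true = false
b and b = true and true = true
(a and b) or (b and b) = false or true = true
b implies b = true implies true = true
b implies b = true implies true = true
(b implies b) or (b implies b) = true or true = true
((a and b) or (b and b)) implies ((b implies b) or (b implies b)) = true implies true = true

true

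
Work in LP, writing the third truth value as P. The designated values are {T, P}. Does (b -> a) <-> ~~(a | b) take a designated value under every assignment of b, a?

No

Countermodel: b=T, a=F gives F, which is not designated.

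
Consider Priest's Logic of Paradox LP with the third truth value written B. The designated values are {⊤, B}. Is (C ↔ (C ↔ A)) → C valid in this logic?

Countermodel: C=⊥, A=⊤ gives ⊥, which is not designated.

No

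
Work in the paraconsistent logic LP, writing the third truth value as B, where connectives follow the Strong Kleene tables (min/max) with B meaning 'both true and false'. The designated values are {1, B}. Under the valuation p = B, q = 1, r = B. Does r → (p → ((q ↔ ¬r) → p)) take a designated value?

Yes

¬r = ¬B = B
q ↔ ¬r = 1 ↔ B = B
(q ↔ ¬r) → p = B → B = B  [¬B ∨ B]
p → ((q ↔ ¬r) → p) = B → B = B
r → (p → ((q ↔ ¬r) → p)) = B → B = B
B ∈ {1, B}.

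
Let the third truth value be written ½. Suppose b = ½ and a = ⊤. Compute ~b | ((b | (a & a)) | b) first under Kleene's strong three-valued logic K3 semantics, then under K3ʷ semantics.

In Kleene's strong three-valued logic K3: ~b = ~½ = ½
a & a = ⊤ & ⊤ = ⊤
b | (a & a) = ½ | ⊤ = ⊤
(b | (a & a)) | b = ⊤ | ½ = ⊤
~b | ((b | (a & a)) | b) = ½ | ⊤ = ⊤
In K3ʷ: ~b = ~½ = ½
a & a = ⊤ & ⊤ = ⊤
b | (a & a) = ½ | ⊤ = ½
(b | (a & a)) | b = ½ | ½ = ½
~b | ((b | (a & a)) | b) = ½ | ½ = ½
They differ because Kleene's strong three-valued logic K3 and K3ʷ treat ½ differently under the binary connectives.

⊤; ½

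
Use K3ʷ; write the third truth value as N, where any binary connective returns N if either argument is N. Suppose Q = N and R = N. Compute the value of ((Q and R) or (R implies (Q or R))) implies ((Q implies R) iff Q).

N

Q and R = N and N = N
Q or R = N or N = N
R implies (Q or R) = N implies N = N
(Q and R) or (R implies (Q or R)) = N or N = N
Q implies R = N implies N = N
(Q implies R) iff Q = N iff N = N
((Q and R) or (R implies (Q or R))) implies ((Q implies R) iff Q) = N implies N = N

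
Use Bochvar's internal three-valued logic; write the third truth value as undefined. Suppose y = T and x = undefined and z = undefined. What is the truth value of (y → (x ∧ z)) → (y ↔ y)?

undefined

x ∧ z = undefined ∧ undefined = undefined
y → (x ∧ z) = T → undefined = undefined  [any arg is the third value ⇒ result is the third value]
y ↔ y = T ↔ T = T
(y → (x ∧ z)) → (y ↔ y) = undefined → T = undefined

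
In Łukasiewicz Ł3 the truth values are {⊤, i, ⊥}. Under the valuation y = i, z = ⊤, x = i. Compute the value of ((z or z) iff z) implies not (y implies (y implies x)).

⊥

z or z = ⊤ or ⊤ = ⊤
(z or z) iff z = ⊤ iff ⊤ = ⊤
y implies x = i implies i = ⊤  [min(1, 1−½+½)]
y implies (y implies x) = i implies ⊤ = ⊤
not (y implies (y implies x)) = not ⊤ = ⊥
((z or z) iff z) implies not (y implies (y implies x)) = ⊤ implies ⊥ = ⊥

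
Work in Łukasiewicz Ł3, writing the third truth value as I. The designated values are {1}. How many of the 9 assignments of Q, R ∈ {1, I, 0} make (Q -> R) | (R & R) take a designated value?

Of the 9 assignments, 6 give a value in {1}.

6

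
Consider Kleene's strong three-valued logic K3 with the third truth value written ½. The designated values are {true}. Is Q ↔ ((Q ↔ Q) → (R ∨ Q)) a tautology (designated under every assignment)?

No

Countermodel: Q=½, R=true gives ½, which is not designated.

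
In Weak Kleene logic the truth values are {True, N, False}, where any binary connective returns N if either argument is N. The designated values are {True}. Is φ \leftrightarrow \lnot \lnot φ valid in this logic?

Countermodel: φ=N gives N, which is not designated.

No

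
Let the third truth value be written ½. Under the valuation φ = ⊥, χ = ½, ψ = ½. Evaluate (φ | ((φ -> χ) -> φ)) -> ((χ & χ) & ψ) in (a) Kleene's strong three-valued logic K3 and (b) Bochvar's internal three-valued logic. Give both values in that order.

⊤; ½

In Kleene's strong three-valued logic K3: φ -> χ = ⊥ -> ½ = ⊤  [~⊥ | ½]
(φ -> χ) -> φ = ⊤ -> ⊥ = ⊥
φ | ((φ -> χ) -> φ) = ⊥ | ⊥ = ⊥
χ & χ = ½ & ½ = ½
(χ & χ) & ψ = ½ & ½ = ½
(φ | ((φ -> χ) -> φ)) -> ((χ & χ) & ψ) = ⊥ -> ½ = ⊤
In Bochvar's internal three-valued logic: φ -> χ = ⊥ -> ½ = ½  [any arg is the third value ⇒ result is the third value]
(φ -> χ) -> φ = ½ -> ⊥ = ½
φ | ((φ -> χ) -> φ) = ⊥ | ½ = ½
χ & χ = ½ & ½ = ½
(χ & χ) & ψ = ½ & ½ = ½
(φ | ((φ -> χ) -> φ)) -> ((χ & χ) & ψ) = ½ -> ½ = ½
They differ because Kleene's strong three-valued logic K3 and Bochvar's internal three-valued logic treat ½ differently under the binary connectives.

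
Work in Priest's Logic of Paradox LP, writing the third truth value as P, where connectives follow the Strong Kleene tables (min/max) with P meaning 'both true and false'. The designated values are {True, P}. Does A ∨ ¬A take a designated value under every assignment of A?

Every assignment of A over {True, P, False} gives a value in {True, P}.
In particular, with A=P: A ∨ ¬A = P.

Yes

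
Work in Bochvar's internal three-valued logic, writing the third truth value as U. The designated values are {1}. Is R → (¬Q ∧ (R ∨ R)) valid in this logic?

No

Countermodel: R=1, Q=1 gives 0, which is not designated.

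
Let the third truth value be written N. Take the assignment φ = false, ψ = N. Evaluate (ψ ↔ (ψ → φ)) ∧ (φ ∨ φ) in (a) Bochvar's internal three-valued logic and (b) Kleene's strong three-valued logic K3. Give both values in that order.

In Bochvar's internal three-valued logic: ψ → φ = N → false = N  [any arg is the third value ⇒ result is the third value]
ψ ↔ (ψ → φ) = N ↔ N = N
φ ∨ φ = false ∨ false = false
(ψ ↔ (ψ → φ)) ∧ (φ ∨ φ) = N ∧ false = N
In Kleene's strong three-valued logic K3: ψ → φ = N → false = N
ψ ↔ (ψ → φ) = N ↔ N = N
φ ∨ φ = false ∨ false = false
(ψ ↔ (ψ → φ)) ∧ (φ ∨ φ) = N ∧ false = false
They differ because Bochvar's internal three-valued logic and Kleene's strong three-valued logic K3 treat N differently under the binary connectives.

N; false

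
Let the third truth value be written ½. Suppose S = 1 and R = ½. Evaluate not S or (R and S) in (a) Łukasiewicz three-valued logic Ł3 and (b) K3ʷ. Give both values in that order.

In Łukasiewicz three-valued logic Ł3: not S = not 1 = 0
R and S = ½ and 1 = ½
not S or (R and S) = 0 or ½ = ½
In K3ʷ: not S = not 1 = 0
R and S = ½ and 1 = ½
not S or (R and S) = 0 or ½ = ½

½; ½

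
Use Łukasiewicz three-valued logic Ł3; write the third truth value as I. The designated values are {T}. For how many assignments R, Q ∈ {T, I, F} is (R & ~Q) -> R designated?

9

Of the 9 assignments, 9 give a value in {T}.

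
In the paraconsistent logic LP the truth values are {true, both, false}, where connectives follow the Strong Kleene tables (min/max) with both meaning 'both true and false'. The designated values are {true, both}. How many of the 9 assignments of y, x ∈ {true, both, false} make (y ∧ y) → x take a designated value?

Of the 9 assignments, 8 give a value in {true, both}.

8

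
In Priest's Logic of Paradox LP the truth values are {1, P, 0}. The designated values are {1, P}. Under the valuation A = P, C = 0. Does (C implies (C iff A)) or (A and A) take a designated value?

C iff A = 0 iff P = P
C implies (C iff A) = 0 implies P = 1  [not 0 or P]
A and A = P and P = P
(C implies (C iff A)) or (A and A) = 1 or P = 1
1 ∈ {1, P}.

Yes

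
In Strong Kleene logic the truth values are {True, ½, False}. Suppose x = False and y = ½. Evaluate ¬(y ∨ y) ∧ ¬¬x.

False

y ∨ y = ½ ∨ ½ = ½
¬(y ∨ y) = ¬½ = ½
¬x = ¬False = True
¬¬x = ¬True = False
¬(y ∨ y) ∧ ¬¬x = ½ ∧ False = False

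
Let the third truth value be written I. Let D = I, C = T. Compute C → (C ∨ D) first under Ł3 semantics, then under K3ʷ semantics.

In Ł3: C ∨ D = T ∨ I = T
C → (C ∨ D) = T → T = T
In K3ʷ: C ∨ D = T ∨ I = I
C → (C ∨ D) = T → I = I  [any arg is the third value ⇒ result is the third value]
They differ because Ł3 and K3ʷ treat I differently under the binary connectives.

T; I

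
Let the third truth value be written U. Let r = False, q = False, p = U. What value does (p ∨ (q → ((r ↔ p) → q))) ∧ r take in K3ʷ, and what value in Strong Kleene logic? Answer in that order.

In K3ʷ: r ↔ p = False ↔ U = U
(r ↔ p) → q = U → False = U
q → ((r ↔ p) → q) = False → U = U
p ∨ (q → ((r ↔ p) → q)) = U ∨ U = U
(p ∨ (q → ((r ↔ p) → q))) ∧ r = U ∧ False = U
In Strong Kleene logic: r ↔ p = False ↔ U = U
(r ↔ p) → q = U → False = U  [¬U ∨ False]
q → ((r ↔ p) → q) = False → U = True
p ∨ (q → ((r ↔ p) → q)) = U ∨ True = True
(p ∨ (q → ((r ↔ p) → q))) ∧ r = True ∧ False = False
They differ because K3ʷ and Strong Kleene logic treat U differently under the binary connectives.

U; False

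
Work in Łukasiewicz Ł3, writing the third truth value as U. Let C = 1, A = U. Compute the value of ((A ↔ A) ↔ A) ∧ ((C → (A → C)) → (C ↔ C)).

A ↔ A = U ↔ U = 1  [1 − |½−½|]
(A ↔ A) ↔ A = 1 ↔ U = U
A → C = U → 1 = 1
C → (A → C) = 1 → 1 = 1
C ↔ C = 1 ↔ 1 = 1
(C → (A → C)) → (C ↔ C) = 1 → 1 = 1
((A ↔ A) ↔ A) ∧ ((C → (A → C)) → (C ↔ C)) = U ∧ 1 = U

U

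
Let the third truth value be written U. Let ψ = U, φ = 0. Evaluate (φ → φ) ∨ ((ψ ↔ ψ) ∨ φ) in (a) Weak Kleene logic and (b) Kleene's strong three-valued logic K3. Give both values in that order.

In Weak Kleene logic: φ → φ = 0 → 0 = 1
ψ ↔ ψ = U ↔ U = U
(ψ ↔ ψ) ∨ φ = U ∨ 0 = U
(φ → φ) ∨ ((ψ ↔ ψ) ∨ φ) = 1 ∨ U = U
In Kleene's strong three-valued logic K3: φ → φ = 0 → 0 = 1
ψ ↔ ψ = U ↔ U = U
(ψ ↔ ψ) ∨ φ = U ∨ 0 = U
(φ → φ) ∨ ((ψ ↔ ψ) ∨ φ) = 1 ∨ U = 1
They differ because Weak Kleene logic and Kleene's strong three-valued logic K3 treat U differently under the binary connectives.

U; 1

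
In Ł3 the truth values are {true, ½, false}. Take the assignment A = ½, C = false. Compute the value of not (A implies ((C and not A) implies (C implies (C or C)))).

false

not A = not ½ = ½
C and not A = false and ½ = false
C or C = false or false = false
C implies (C or C) = false implies false = true
(C and not A) implies (C implies (C or C)) = false implies true = true
A implies ((C and not A) implies (C implies (C or C))) = ½ implies true = true  [min(1, 1−½+1)]
not (A implies ((C and not A) implies (C implies (C or C)))) = not true = false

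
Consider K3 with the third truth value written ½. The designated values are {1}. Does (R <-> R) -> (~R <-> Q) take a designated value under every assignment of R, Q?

No

Countermodel: R=1, Q=1 gives 0, which is not designated.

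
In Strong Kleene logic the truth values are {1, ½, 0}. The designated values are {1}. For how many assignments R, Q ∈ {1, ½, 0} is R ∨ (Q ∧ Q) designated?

5

Of the 9 assignments, 5 give a value in {1}.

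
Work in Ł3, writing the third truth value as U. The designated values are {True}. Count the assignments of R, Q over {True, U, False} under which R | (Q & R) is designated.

3

Designated under: (R=True, Q=True); (R=True, Q=U); (R=True, Q=False).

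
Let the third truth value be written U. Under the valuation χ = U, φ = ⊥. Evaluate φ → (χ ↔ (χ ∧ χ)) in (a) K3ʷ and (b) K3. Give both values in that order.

In K3ʷ: χ ∧ χ = U ∧ U = U
χ ↔ (χ ∧ χ) = U ↔ U = U
φ → (χ ↔ (χ ∧ χ)) = ⊥ → U = U  [any arg is the third value ⇒ result is the third value]
In K3: χ ∧ χ = U ∧ U = U
χ ↔ (χ ∧ χ) = U ↔ U = U
φ → (χ ↔ (χ ∧ χ)) = ⊥ → U = ⊤  [¬⊥ ∨ U]
They differ because K3ʷ and K3 treat U differently under the binary connectives.

U; ⊤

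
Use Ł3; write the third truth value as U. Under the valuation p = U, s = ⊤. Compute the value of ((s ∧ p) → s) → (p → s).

s ∧ p = ⊤ ∧ U = U
(s ∧ p) → s = U → ⊤ = ⊤
p → s = U → ⊤ = ⊤
((s ∧ p) → s) → (p → s) = ⊤ → ⊤ = ⊤

⊤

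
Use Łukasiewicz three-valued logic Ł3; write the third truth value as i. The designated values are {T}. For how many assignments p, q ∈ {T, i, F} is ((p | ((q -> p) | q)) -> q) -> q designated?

Of the 9 assignments, 8 give a value in {T}.

8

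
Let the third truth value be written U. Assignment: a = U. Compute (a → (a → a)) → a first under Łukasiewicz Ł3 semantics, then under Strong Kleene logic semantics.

In Łukasiewicz Ł3: a → a = U → U = ⊤
a → (a → a) = U → ⊤ = ⊤
(a → (a → a)) → a = ⊤ → U = U
In Strong Kleene logic: a → a = U → U = U  [¬U ∨ U]
a → (a → a) = U → U = U
(a → (a → a)) → a = U → U = U

U; U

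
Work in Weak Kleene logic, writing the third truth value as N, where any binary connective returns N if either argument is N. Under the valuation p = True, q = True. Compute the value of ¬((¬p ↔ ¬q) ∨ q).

False

¬p = ¬True = False
¬q = ¬True = False
¬p ↔ ¬q = False ↔ False = True
(¬p ↔ ¬q) ∨ q = True ∨ True = True
¬((¬p ↔ ¬q) ∨ q) = ¬True = False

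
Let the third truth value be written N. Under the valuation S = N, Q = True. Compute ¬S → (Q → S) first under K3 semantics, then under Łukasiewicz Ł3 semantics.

N; True

In K3: ¬S = ¬N = N
Q → S = True → N = N  [¬True ∨ N]
¬S → (Q → S) = N → N = N
In Łukasiewicz Ł3: ¬S = ¬N = N
Q → S = True → N = N  [min(1, 1−1+½)]
¬S → (Q → S) = N → N = True
They differ because K3 and Łukasiewicz Ł3 treat N differently under implication.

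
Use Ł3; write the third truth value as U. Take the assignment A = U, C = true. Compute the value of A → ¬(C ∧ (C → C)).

C → C = true → true = true
C ∧ (C → C) = true ∧ true = true
¬(C ∧ (C → C)) = ¬true = false
A → ¬(C ∧ (C → C)) = U → false = U

U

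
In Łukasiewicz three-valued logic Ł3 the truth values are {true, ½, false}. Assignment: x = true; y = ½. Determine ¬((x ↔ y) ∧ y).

½

x ↔ y = true ↔ ½ = ½  [1 − |1−½|]
(x ↔ y) ∧ y = ½ ∧ ½ = ½
¬((x ↔ y) ∧ y) = ¬½ = ½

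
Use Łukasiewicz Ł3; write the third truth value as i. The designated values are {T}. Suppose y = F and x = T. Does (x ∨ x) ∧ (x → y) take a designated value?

No

x ∨ x = T ∨ T = T
x → y = T → F = F
(x ∨ x) ∧ (x → y) = T ∧ F = F
F ∉ {T}.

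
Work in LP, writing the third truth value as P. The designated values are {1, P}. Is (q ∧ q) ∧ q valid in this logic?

Countermodel: q=0 gives 0, which is not designated.

No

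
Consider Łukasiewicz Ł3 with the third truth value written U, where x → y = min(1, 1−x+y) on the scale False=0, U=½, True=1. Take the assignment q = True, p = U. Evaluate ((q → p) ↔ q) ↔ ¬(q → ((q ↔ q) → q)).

q → p = True → U = U  [min(1, 1−1+½)]
(q → p) ↔ q = U ↔ True = U
q ↔ q = True ↔ True = True
(q ↔ q) → q = True → True = True
q → ((q ↔ q) → q) = True → True = True
¬(q → ((q ↔ q) → q)) = ¬True = False
((q → p) ↔ q) ↔ ¬(q → ((q ↔ q) → q)) = U ↔ False = U

U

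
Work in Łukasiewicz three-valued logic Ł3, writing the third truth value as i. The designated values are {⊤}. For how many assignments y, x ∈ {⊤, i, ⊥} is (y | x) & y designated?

3

Designated under: (y=⊤, x=⊤); (y=⊤, x=i); (y=⊤, x=⊥).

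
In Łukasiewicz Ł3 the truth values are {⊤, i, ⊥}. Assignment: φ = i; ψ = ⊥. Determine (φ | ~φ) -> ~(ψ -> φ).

i

~φ = ~i = i
φ | ~φ = i | i = i
ψ -> φ = ⊥ -> i = ⊤  [min(1, 1−0+½)]
~(ψ -> φ) = ~⊤ = ⊥
(φ | ~φ) -> ~(ψ -> φ) = i -> ⊥ = i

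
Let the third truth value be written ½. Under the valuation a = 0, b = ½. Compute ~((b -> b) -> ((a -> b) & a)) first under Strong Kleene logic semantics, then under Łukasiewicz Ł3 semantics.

½; 1

In Strong Kleene logic: b -> b = ½ -> ½ = ½
a -> b = 0 -> ½ = 1
(a -> b) & a = 1 & 0 = 0
(b -> b) -> ((a -> b) & a) = ½ -> 0 = ½
~((b -> b) -> ((a -> b) & a)) = ~½ = ½
In Łukasiewicz Ł3: b -> b = ½ -> ½ = 1
a -> b = 0 -> ½ = 1
(a -> b) & a = 1 & 0 = 0
(b -> b) -> ((a -> b) & a) = 1 -> 0 = 0
~((b -> b) -> ((a -> b) & a)) = ~0 = 1
They differ because Strong Kleene logic and Łukasiewicz Ł3 treat ½ differently under implication.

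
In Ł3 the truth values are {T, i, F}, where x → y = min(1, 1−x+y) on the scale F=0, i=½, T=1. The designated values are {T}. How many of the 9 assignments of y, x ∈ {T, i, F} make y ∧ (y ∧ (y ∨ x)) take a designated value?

Designated under: (y=T, x=T); (y=T, x=i); (y=T, x=F).

3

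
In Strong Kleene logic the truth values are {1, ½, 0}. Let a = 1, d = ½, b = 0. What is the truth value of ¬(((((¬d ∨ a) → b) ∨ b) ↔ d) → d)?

¬d = ¬½ = ½
¬d ∨ a = ½ ∨ 1 = 1
(¬d ∨ a) → b = 1 → 0 = 0
((¬d ∨ a) → b) ∨ b = 0 ∨ 0 = 0
(((¬d ∨ a) → b) ∨ b) ↔ d = 0 ↔ ½ = ½
((((¬d ∨ a) → b) ∨ b) ↔ d) → d = ½ → ½ = ½  [¬½ ∨ ½]
¬(((((¬d ∨ a) → b) ∨ b) ↔ d) → d) = ¬½ = ½

½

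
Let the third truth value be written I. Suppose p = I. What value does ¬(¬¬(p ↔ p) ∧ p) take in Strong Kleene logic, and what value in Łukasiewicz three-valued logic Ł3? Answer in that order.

In Strong Kleene logic: p ↔ p = I ↔ I = I
¬(p ↔ p) = ¬I = I
¬¬(p ↔ p) = ¬I = I
¬¬(p ↔ p) ∧ p = I ∧ I = I
¬(¬¬(p ↔ p) ∧ p) = ¬I = I
In Łukasiewicz three-valued logic Ł3: p ↔ p = I ↔ I = ⊤
¬(p ↔ p) = ¬⊤ = ⊥
¬¬(p ↔ p) = ¬⊥ = ⊤
¬¬(p ↔ p) ∧ p = ⊤ ∧ I = I
¬(¬¬(p ↔ p) ∧ p) = ¬I = I

I; I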